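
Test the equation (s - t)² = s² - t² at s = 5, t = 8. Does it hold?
Fails

Substituting s = 5, t = 8:

LHS = (5 - 8)² = 9
RHS = 5² - 8² = -39

LHS ≠ RHS, so the equation does not hold at this point.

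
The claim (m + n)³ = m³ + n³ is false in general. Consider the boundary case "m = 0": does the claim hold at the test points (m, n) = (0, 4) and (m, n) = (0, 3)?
At (0, 4): LHS = 64, RHS = 64 → equal
At (0, 3): LHS = 27, RHS = 27 → equal

So the claim does hold at both of these boundary points, even though it is not an identity.

Answer: Yes, holds at both test points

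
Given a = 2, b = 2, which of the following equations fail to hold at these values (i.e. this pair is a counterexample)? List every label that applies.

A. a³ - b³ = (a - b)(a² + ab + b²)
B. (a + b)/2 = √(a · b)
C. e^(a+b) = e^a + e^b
C

Evaluating each claim at the given values:
A. LHS = 0, RHS = 0 → holds here (LHS = RHS)
B. LHS = 2, RHS = 2 → holds here (LHS = RHS)
C. LHS = e^4 ≈ 54.6, RHS = 2·e^2 ≈ 14.78 → fails here (LHS ≠ RHS)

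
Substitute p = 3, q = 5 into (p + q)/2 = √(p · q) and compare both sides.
LHS = (3 + 5)/2 = 4
RHS = √(3 · 5) = √(15) ≈ 3.873

LHS ≠ RHS (they differ by about 0.127), so the equation does not hold here.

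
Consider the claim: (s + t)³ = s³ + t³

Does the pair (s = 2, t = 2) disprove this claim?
Yes

Substituting s = 2, t = 2:
LHS = (2 + 2)³ = 64
RHS = 2³ + 2³ = 16

Since LHS ≠ RHS, this pair disproves the claim.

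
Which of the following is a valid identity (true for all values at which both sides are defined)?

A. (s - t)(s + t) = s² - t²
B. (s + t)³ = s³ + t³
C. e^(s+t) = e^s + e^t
A: holds — e.g. at (2, 3), both sides equal -5.
B: fails at (3, 5) — LHS = 512, RHS = 152.
C: fails at (3, 7) — LHS = e^10 ≈ 22026.5, RHS = e^3 + e^7 ≈ 1117.

Answer: A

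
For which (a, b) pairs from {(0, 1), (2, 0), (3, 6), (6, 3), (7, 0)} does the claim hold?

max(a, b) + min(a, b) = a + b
Testing each pair:
(0, 1): LHS = 1, RHS = 1 → holds
(2, 0): LHS = 2, RHS = 2 → holds
(3, 6): LHS = 9, RHS = 9 → holds
(6, 3): LHS = 9, RHS = 9 → holds
(7, 0): LHS = 7, RHS = 7 → holds

Every pair satisfies the claim.

Answer: All pairs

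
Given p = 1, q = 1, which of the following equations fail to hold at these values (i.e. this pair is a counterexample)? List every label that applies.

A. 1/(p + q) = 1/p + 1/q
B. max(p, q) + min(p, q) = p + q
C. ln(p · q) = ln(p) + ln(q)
A

Evaluating each claim at the given values:
A. LHS = 1/2, RHS = 2 → fails here (LHS ≠ RHS)
B. LHS = 2, RHS = 2 → holds here (LHS = RHS)
C. LHS = 0, RHS = 0 → holds here (LHS = RHS)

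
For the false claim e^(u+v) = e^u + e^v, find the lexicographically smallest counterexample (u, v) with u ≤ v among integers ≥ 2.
Substituting (2, 2) into the claim:
LHS = e^(2+2) = e^4 ≈ 54.6
RHS = e^2 + e^2 = 2·e^2 ≈ 14.78

Since LHS ≠ RHS, this pair disproves the claim, and no lexicographically smaller pair (u ≤ v, integers ≥ 2) does.

For instance (4, 9) is also a counterexample (LHS = e^13 ≈ 442413.4, RHS = e^4 + e^9 ≈ 8158), but it's lexicographically larger.

Answer: (u, v) = (2, 2)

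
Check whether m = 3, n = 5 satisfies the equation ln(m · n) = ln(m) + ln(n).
Substituting m = 3, n = 5:

LHS = ln(3 · 5) = ln(15) ≈ 2.708
RHS = ln(3) + ln(5) ≈ 2.708

LHS = RHS, so the equation holds at this point.

Answer: Holds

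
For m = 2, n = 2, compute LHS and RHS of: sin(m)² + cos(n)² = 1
LHS = sin(2)² + cos(2)² = 1
RHS = 1

LHS = RHS: the two sides agree.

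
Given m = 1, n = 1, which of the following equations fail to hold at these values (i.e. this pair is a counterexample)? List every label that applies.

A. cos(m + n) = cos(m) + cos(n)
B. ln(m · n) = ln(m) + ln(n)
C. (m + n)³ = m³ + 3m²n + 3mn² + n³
A

Evaluating each claim at the given values:
A. LHS = cos(2) ≈ -0.4161, RHS = 2·cos(1) ≈ 1.081 → fails here (LHS ≠ RHS)
B. LHS = 0, RHS = 0 → holds here (LHS = RHS)
C. LHS = 8, RHS = 8 → holds here (LHS = RHS)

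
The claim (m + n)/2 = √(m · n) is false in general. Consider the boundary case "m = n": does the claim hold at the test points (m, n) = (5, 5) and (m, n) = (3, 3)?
At (5, 5): LHS = 5, RHS = 5 → equal
At (3, 3): LHS = 3, RHS = 3 → equal

So the claim does hold at both of these boundary points, even though it is not an identity.

Answer: Yes, holds at both test points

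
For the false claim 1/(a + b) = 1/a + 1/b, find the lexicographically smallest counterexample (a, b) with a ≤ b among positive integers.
Substituting (1, 1) into the claim:
LHS = 1/(1 + 1) = 1/2
RHS = 1/1 + 1/1 = 2

Since LHS ≠ RHS, this pair disproves the claim, and no lexicographically smaller pair (a ≤ b, positive integers) does.

For instance (6, 6) is also a counterexample (LHS = 1/12, RHS = 1/3), but it's lexicographically larger.

Answer: (a, b) = (1, 1)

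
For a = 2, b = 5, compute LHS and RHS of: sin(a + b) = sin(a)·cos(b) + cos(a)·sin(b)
LHS = sin(2 + 5) = sin(7) ≈ 0.657
RHS = sin(2)·cos(5) + cos(2)·sin(5) = sin(2)·cos(5) + sin(5)·cos(2) ≈ 0.657

LHS = RHS: the two sides agree.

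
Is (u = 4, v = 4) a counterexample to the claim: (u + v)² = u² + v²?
Yes

Substituting u = 4, v = 4:
LHS = (4 + 4)² = 64
RHS = 4² + 4² = 32

Since LHS ≠ RHS, this pair disproves the claim.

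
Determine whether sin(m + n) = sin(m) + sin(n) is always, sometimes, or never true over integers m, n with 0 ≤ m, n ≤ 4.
It holds at (m, n) = (0, 4) (both sides equal sin(4) ≈ -0.7568), but fails at (m, n) = (2, 2) (LHS = sin(4) ≈ -0.7568, RHS = 2·sin(2) ≈ 1.819).

Answer: Sometimes true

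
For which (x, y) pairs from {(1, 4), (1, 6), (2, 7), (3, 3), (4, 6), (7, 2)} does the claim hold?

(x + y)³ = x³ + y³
Testing each pair:
(1, 4): LHS = 125, RHS = 65 → fails
(1, 6): LHS = 343, RHS = 217 → fails
(2, 7): LHS = 729, RHS = 351 → fails
(3, 3): LHS = 216, RHS = 54 → fails
(4, 6): LHS = 1000, RHS = 280 → fails
(7, 2): LHS = 729, RHS = 351 → fails

No pair satisfies the claim.

Answer: None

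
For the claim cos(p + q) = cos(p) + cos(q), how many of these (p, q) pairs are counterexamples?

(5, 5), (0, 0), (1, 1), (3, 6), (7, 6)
5

Testing each pair:
(5, 5): LHS = cos(10) ≈ -0.8391, RHS = 2·cos(5) ≈ 0.5673 → counterexample
(0, 0): LHS = 1, RHS = 2 → counterexample
(1, 1): LHS = cos(2) ≈ -0.4161, RHS = 2·cos(1) ≈ 1.081 → counterexample
(3, 6): LHS = cos(9) ≈ -0.9111, RHS = cos(3) + cos(6) ≈ -0.02982 → counterexample
(7, 6): LHS = cos(13) ≈ 0.9074, RHS = cos(7) + cos(6) ≈ 1.714 → counterexample

That makes 5 counterexamples.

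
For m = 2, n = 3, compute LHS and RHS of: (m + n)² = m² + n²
LHS = (2 + 3)² = 25
RHS = 2² + 3² = 13

LHS ≠ RHS, so the equation does not hold here.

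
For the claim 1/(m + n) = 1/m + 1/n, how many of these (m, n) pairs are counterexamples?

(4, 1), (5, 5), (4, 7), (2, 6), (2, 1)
Testing each pair:
(4, 1): LHS = 1/5, RHS = 5/4 → counterexample
(5, 5): LHS = 1/10, RHS = 2/5 → counterexample
(4, 7): LHS = 1/11, RHS = 11/28 → counterexample
(2, 6): LHS = 1/8, RHS = 2/3 → counterexample
(2, 1): LHS = 1/3, RHS = 3/2 → counterexample

That makes 5 counterexamples.

Answer: 5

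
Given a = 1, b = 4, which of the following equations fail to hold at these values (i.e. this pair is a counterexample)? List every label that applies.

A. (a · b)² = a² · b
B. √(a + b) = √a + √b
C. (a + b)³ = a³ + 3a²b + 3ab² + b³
A, B

Evaluating each claim at the given values:
A. LHS = 16, RHS = 4 → fails here (LHS ≠ RHS)
B. LHS = √(5) ≈ 2.236, RHS = 3 → fails here (LHS ≠ RHS)
C. LHS = 125, RHS = 125 → holds here (LHS = RHS)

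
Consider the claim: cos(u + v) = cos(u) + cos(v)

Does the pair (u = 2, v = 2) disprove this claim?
Yes

Substituting u = 2, v = 2:
LHS = cos(2 + 2) = cos(4) ≈ -0.6536
RHS = cos(2) + cos(2) = 2·cos(2) ≈ -0.8323

Since LHS ≠ RHS, this pair disproves the claim.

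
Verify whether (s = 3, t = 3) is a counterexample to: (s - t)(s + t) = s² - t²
Substituting s = 3, t = 3:
LHS = (3 - 3)(3 + 3) = 0
RHS = 3² - 3² = 0

The sides agree, so this pair does not disprove the claim.

Answer: No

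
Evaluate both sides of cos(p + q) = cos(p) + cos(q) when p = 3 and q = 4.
LHS = cos(3 + 4) = cos(7) ≈ 0.7539
RHS = cos(3) + cos(4) ≈ -1.644

LHS ≠ RHS (they differ by about 2.398), so the equation does not hold here.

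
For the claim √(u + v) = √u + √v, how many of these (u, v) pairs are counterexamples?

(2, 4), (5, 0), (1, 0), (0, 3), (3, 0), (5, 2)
2

Testing each pair:
(2, 4): LHS = √(6) ≈ 2.449, RHS = √(2) + 2 ≈ 3.414 → counterexample
(5, 0): LHS = √(5) ≈ 2.236, RHS = √(5) ≈ 2.236 → satisfies claim
(1, 0): LHS = 1, RHS = 1 → satisfies claim
(0, 3): LHS = √(3) ≈ 1.732, RHS = √(3) ≈ 1.732 → satisfies claim
(3, 0): LHS = √(3) ≈ 1.732, RHS = √(3) ≈ 1.732 → satisfies claim
(5, 2): LHS = √(7) ≈ 2.646, RHS = √(2) + √(5) ≈ 3.65 → counterexample

That makes 2 counterexamples.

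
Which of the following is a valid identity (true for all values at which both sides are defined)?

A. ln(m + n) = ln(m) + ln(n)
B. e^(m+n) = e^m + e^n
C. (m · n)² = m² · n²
A: fails at (4, 5) — LHS = ln(9) ≈ 2.197, RHS = ln(4) + ln(5) ≈ 2.996.
B: fails at (1, 2) — LHS = e^3 ≈ 20.09, RHS = e + e^2 ≈ 10.11.
C: holds — e.g. at (2, 4), both sides equal 64.

Answer: C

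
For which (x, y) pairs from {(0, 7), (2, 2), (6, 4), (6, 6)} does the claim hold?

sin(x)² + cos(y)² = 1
Testing each pair:
(0, 7): LHS = cos(7)² ≈ 0.5684, RHS = 1 → fails
(2, 2): LHS = cos(2)² + sin(2)² = 1, RHS = 1 → holds
(6, 4): LHS = sin(6)² + cos(4)² ≈ 0.5053, RHS = 1 → fails
(6, 6): LHS = sin(6)² + cos(6)² = 1, RHS = 1 → holds

2 of 4 pairs satisfy the claim.

Answer: (2, 2), (6, 6)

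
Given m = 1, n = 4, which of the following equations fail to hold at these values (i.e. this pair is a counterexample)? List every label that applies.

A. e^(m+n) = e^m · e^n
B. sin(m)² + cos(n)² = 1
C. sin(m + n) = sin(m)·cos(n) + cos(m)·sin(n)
Evaluating each claim at the given values:
A. LHS = e^5 ≈ 148.4, RHS = e^5 ≈ 148.4 → holds here (LHS = RHS)
B. LHS = cos(4)² + sin(1)² ≈ 1.135, RHS = 1 → fails here (LHS ≠ RHS)
C. LHS = sin(5) ≈ -0.9589, RHS = sin(1)·cos(4) + sin(4)·cos(1) ≈ -0.9589 → holds here (LHS = RHS)

Answer: B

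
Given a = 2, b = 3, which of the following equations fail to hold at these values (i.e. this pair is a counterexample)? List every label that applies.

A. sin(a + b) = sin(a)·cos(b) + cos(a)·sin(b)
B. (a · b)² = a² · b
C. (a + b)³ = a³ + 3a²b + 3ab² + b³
B

Evaluating each claim at the given values:
A. LHS = sin(5) ≈ -0.9589, RHS = sin(2)·cos(3) + sin(3)·cos(2) ≈ -0.9589 → holds here (LHS = RHS)
B. LHS = 36, RHS = 12 → fails here (LHS ≠ RHS)
C. LHS = 125, RHS = 125 → holds here (LHS = RHS)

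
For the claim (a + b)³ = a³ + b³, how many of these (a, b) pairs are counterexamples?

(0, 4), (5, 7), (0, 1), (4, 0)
1

Testing each pair:
(0, 4): LHS = 64, RHS = 64 → satisfies claim
(5, 7): LHS = 1728, RHS = 468 → counterexample
(0, 1): LHS = 1, RHS = 1 → satisfies claim
(4, 0): LHS = 64, RHS = 64 → satisfies claim

That makes 1 counterexample.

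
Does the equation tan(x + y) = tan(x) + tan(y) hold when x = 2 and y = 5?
Fails

Substituting x = 2, y = 5:

LHS = tan(2 + 5) = tan(7) ≈ 0.8714
RHS = tan(2) + tan(5) ≈ -5.566

LHS ≠ RHS, so the equation does not hold at this point.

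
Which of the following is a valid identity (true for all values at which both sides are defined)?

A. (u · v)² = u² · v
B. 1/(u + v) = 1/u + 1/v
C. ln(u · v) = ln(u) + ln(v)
C

A: fails at (1, 4) — LHS = 16, RHS = 4.
B: fails at (1, 4) — LHS = 1/5, RHS = 5/4.
C: holds — e.g. at (6, 7), both sides equal ln(42) ≈ 3.738.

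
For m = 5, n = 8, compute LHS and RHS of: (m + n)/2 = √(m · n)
LHS = (5 + 8)/2 = 13/2
RHS = √(5 · 8) = 2·√(10) ≈ 6.325

LHS ≠ RHS (they differ by about 0.1754), so the equation does not hold here.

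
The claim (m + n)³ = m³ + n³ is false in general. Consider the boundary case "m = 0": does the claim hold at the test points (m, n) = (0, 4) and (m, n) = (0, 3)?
Yes, holds at both test points

At (0, 4): LHS = 64, RHS = 64 → equal
At (0, 3): LHS = 27, RHS = 27 → equal

So the claim does hold at both of these boundary points, even though it is not an identity.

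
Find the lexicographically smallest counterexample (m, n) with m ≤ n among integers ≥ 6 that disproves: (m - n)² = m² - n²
At (6, 6): both sides equal 0, so it holds there.

Substituting (6, 7) into the claim:
LHS = (6 - 7)² = 1
RHS = 6² - 7² = -13

Since LHS ≠ RHS, this pair disproves the claim, and no lexicographically smaller pair (m ≤ n, integers ≥ 6) does.

For instance (10, 12) is also a counterexample (LHS = 4, RHS = -44), but it's lexicographically larger.

Answer: (m, n) = (6, 7)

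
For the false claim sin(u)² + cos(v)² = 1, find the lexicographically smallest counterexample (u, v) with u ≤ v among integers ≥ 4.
(u, v) = (4, 5)

At (4, 4): both sides equal 1, so it holds there.

Substituting (4, 5) into the claim:
LHS = sin(4)² + cos(5)² ≈ 0.6532
RHS = 1

Since LHS ≠ RHS, this pair disproves the claim, and no lexicographically smaller pair (u ≤ v, integers ≥ 4) does.

For instance (10, 11) is also a counterexample (LHS = cos(11)² + sin(10)² ≈ 0.296, RHS = 1), but it's lexicographically larger.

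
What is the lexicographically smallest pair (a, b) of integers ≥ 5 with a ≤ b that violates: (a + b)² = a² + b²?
(a, b) = (5, 5)

Substituting (5, 5) into the claim:
LHS = (5 + 5)² = 100
RHS = 5² + 5² = 50

Since LHS ≠ RHS, this pair disproves the claim, and no lexicographically smaller pair (a ≤ b, integers ≥ 5) does.

For instance (7, 7) is also a counterexample (LHS = 196, RHS = 98), but it's lexicographically larger.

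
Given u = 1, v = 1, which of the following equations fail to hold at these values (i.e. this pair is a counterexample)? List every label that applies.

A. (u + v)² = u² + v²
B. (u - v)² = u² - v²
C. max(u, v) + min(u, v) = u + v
A

Evaluating each claim at the given values:
A. LHS = 4, RHS = 2 → fails here (LHS ≠ RHS)
B. LHS = 0, RHS = 0 → holds here (LHS = RHS)
C. LHS = 2, RHS = 2 → holds here (LHS = RHS)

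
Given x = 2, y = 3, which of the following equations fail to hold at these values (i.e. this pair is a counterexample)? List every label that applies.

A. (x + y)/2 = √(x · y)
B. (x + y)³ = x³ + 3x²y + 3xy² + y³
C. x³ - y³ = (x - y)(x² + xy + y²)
Evaluating each claim at the given values:
A. LHS = 5/2, RHS = √(6) ≈ 2.449 → fails here (LHS ≠ RHS)
B. LHS = 125, RHS = 125 → holds here (LHS = RHS)
C. LHS = -19, RHS = -19 → holds here (LHS = RHS)

Answer: A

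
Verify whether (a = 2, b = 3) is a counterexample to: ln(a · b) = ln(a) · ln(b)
Yes

Substituting a = 2, b = 3:
LHS = ln(2 · 3) = ln(6) ≈ 1.792
RHS = ln(2) · ln(3) ≈ 0.7615

Since LHS ≠ RHS, this pair disproves the claim.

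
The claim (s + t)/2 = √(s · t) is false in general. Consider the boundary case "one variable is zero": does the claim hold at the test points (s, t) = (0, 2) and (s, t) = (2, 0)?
No, fails at both test points

At (0, 2): LHS = 1 ≠ RHS = 0
At (2, 0): LHS = 1 ≠ RHS = 0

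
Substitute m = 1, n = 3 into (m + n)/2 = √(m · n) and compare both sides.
LHS = (1 + 3)/2 = 2
RHS = √(1 · 3) = √(3) ≈ 1.732

LHS ≠ RHS (they differ by about 0.2679), so the equation does not hold here.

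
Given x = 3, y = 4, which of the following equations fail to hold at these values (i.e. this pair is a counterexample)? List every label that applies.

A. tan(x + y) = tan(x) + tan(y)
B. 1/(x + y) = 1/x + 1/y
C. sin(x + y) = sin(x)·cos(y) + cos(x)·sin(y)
A, B

Evaluating each claim at the given values:
A. LHS = tan(7) ≈ 0.8714, RHS = tan(3) + tan(4) ≈ 1.015 → fails here (LHS ≠ RHS)
B. LHS = 1/7, RHS = 7/12 → fails here (LHS ≠ RHS)
C. LHS = sin(7) ≈ 0.657, RHS = sin(3)·cos(4) + sin(4)·cos(3) ≈ 0.657 → holds here (LHS = RHS)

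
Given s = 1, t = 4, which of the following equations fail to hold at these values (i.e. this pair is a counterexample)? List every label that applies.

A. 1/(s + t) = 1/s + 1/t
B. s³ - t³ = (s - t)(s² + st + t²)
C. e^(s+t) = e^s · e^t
A

Evaluating each claim at the given values:
A. LHS = 1/5, RHS = 5/4 → fails here (LHS ≠ RHS)
B. LHS = -63, RHS = -63 → holds here (LHS = RHS)
C. LHS = e^5 ≈ 148.4, RHS = e^5 ≈ 148.4 → holds here (LHS = RHS)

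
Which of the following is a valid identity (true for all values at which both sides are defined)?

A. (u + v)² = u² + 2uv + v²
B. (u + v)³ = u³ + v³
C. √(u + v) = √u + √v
A: holds — e.g. at (2, 2), both sides equal 16.
B: fails at (1, 3) — LHS = 64, RHS = 28.
C: fails at (3, 5) — LHS = 2·√(2) ≈ 2.828, RHS = √(3) + √(5) ≈ 3.968.

Answer: A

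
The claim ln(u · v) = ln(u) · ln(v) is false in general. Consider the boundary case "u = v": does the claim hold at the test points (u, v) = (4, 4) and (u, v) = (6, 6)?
At (4, 4): LHS = ln(16) ≈ 2.773 ≠ RHS = ln(4)² ≈ 1.922
At (6, 6): LHS = ln(36) ≈ 3.584 ≠ RHS = ln(6)² ≈ 3.21

Answer: No, fails at both test points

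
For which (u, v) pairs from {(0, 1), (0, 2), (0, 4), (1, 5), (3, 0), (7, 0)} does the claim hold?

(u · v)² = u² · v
(0, 1), (0, 2), (0, 4), (3, 0), (7, 0)

Testing each pair:
(0, 1): LHS = 0, RHS = 0 → holds
(0, 2): LHS = 0, RHS = 0 → holds
(0, 4): LHS = 0, RHS = 0 → holds
(1, 5): LHS = 25, RHS = 5 → fails
(3, 0): LHS = 0, RHS = 0 → holds
(7, 0): LHS = 0, RHS = 0 → holds

5 of 6 pairs satisfy the claim.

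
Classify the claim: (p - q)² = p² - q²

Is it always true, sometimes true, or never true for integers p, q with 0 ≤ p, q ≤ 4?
Sometimes true

It holds at (p, q) = (2, 2) (both sides equal 0), but fails at (p, q) = (3, 2) (LHS = 1, RHS = 5).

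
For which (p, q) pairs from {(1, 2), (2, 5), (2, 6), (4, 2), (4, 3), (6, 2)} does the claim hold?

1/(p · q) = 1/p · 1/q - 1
Testing each pair:
(1, 2): LHS = 1/2, RHS = -1/2 → fails
(2, 5): LHS = 1/10, RHS = -9/10 → fails
(2, 6): LHS = 1/12, RHS = -11/12 → fails
(4, 2): LHS = 1/8, RHS = -7/8 → fails
(4, 3): LHS = 1/12, RHS = -11/12 → fails
(6, 2): LHS = 1/12, RHS = -11/12 → fails

No pair satisfies the claim.

Answer: None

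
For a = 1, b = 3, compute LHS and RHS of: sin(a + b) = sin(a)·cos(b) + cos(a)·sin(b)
LHS = sin(1 + 3) = sin(4) ≈ -0.7568
RHS = sin(1)·cos(3) + cos(1)·sin(3) = sin(1)·cos(3) + sin(3)·cos(1) ≈ -0.7568

LHS = RHS: the two sides agree.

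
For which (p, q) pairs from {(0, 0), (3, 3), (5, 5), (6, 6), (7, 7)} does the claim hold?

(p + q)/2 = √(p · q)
All pairs

Testing each pair:
(0, 0): LHS = 0, RHS = 0 → holds
(3, 3): LHS = 3, RHS = 3 → holds
(5, 5): LHS = 5, RHS = 5 → holds
(6, 6): LHS = 6, RHS = 6 → holds
(7, 7): LHS = 7, RHS = 7 → holds

Every pair satisfies the claim.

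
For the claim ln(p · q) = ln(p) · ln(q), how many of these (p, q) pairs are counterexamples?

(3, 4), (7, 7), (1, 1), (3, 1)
3

Testing each pair:
(3, 4): LHS = ln(12) ≈ 2.485, RHS = ln(3)·ln(4) ≈ 1.523 → counterexample
(7, 7): LHS = ln(49) ≈ 3.892, RHS = ln(7)² ≈ 3.787 → counterexample
(1, 1): LHS = 0, RHS = 0 → satisfies claim
(3, 1): LHS = ln(3) ≈ 1.099, RHS = 0 → counterexample

That makes 3 counterexamples.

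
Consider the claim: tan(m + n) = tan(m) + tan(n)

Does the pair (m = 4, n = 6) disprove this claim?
Yes

Substituting m = 4, n = 6:
LHS = tan(4 + 6) = tan(10) ≈ 0.6484
RHS = tan(4) + tan(6) ≈ 0.8668

Since LHS ≠ RHS, this pair disproves the claim.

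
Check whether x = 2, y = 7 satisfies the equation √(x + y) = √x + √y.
Fails

Substituting x = 2, y = 7:

LHS = √(2 + 7) = 3
RHS = √2 + √7 = √(2) + √(7) ≈ 4.06

LHS ≠ RHS, so the equation does not hold at this point.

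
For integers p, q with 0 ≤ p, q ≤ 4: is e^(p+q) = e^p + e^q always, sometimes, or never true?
Never true

The claim fails for every pair in the range. For instance at (p, q) = (3, 0): LHS = e^3 ≈ 20.09, RHS = 1 + e^3 ≈ 21.09.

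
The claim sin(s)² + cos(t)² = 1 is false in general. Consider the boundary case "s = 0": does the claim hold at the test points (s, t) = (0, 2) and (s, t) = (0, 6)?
No, fails at both test points

At (0, 2): LHS = cos(2)² ≈ 0.1732 ≠ RHS = 1
At (0, 6): LHS = cos(6)² ≈ 0.9219 ≠ RHS = 1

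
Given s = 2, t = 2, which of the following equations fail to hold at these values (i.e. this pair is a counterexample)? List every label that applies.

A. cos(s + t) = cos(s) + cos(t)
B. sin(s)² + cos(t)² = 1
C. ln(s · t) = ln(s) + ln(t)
A

Evaluating each claim at the given values:
A. LHS = cos(4) ≈ -0.6536, RHS = 2·cos(2) ≈ -0.8323 → fails here (LHS ≠ RHS)
B. LHS = cos(2)² + sin(2)² = 1, RHS = 1 → holds here (LHS = RHS)
C. LHS = ln(4) ≈ 1.386, RHS = 2·ln(2) ≈ 1.386 → holds here (LHS = RHS)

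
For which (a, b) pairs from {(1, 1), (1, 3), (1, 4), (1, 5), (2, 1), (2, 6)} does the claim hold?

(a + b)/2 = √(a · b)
Testing each pair:
(1, 1): LHS = 1, RHS = 1 → holds
(1, 3): LHS = 2, RHS = √(3) ≈ 1.732 → fails
(1, 4): LHS = 5/2, RHS = 2 → fails
(1, 5): LHS = 3, RHS = √(5) ≈ 2.236 → fails
(2, 1): LHS = 3/2, RHS = √(2) ≈ 1.414 → fails
(2, 6): LHS = 4, RHS = 2·√(3) ≈ 3.464 → fails

1 of 6 pairs satisfies the claim.

Answer: (1, 1)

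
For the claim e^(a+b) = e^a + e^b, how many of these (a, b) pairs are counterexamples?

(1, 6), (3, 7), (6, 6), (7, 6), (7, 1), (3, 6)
Testing each pair:
(1, 6): LHS = e^7 ≈ 1097, RHS = e + e^6 ≈ 406.1 → counterexample
(3, 7): LHS = e^10 ≈ 22026.5, RHS = e^3 + e^7 ≈ 1117 → counterexample
(6, 6): LHS = e^12 ≈ 162754.8, RHS = 2·e^6 ≈ 806.9 → counterexample
(7, 6): LHS = e^13 ≈ 442413.4, RHS = e^6 + e^7 ≈ 1500 → counterexample
(7, 1): LHS = e^8 ≈ 2981, RHS = e + e^7 ≈ 1099 → counterexample
(3, 6): LHS = e^9 ≈ 8103, RHS = e^3 + e^6 ≈ 423.5 → counterexample

That makes 6 counterexamples.

Answer: 6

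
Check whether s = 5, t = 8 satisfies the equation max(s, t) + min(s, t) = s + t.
Substituting s = 5, t = 8:

LHS = max(5, 8) + min(5, 8) = 13
RHS = 5 + 8 = 13

LHS = RHS, so the equation holds at this point.

Answer: Holds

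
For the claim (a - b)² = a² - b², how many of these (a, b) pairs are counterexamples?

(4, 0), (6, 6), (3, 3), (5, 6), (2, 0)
1

Testing each pair:
(4, 0): LHS = 16, RHS = 16 → satisfies claim
(6, 6): LHS = 0, RHS = 0 → satisfies claim
(3, 3): LHS = 0, RHS = 0 → satisfies claim
(5, 6): LHS = 1, RHS = -11 → counterexample
(2, 0): LHS = 4, RHS = 4 → satisfies claim

That makes 1 counterexample.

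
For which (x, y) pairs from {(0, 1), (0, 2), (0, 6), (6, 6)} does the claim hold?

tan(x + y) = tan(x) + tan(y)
Testing each pair:
(0, 1): LHS = tan(1) ≈ 1.557, RHS = tan(1) ≈ 1.557 → holds
(0, 2): LHS = tan(2) ≈ -2.185, RHS = tan(2) ≈ -2.185 → holds
(0, 6): LHS = tan(6) ≈ -0.291, RHS = tan(6) ≈ -0.291 → holds
(6, 6): LHS = tan(12) ≈ -0.6359, RHS = 2·tan(6) ≈ -0.582 → fails

3 of 4 pairs satisfy the claim.

Answer: (0, 1), (0, 2), (0, 6)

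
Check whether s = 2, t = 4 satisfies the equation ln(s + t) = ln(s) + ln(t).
Fails

Substituting s = 2, t = 4:

LHS = ln(2 + 4) = ln(6) ≈ 1.792
RHS = ln(2) + ln(4) ≈ 2.079

LHS ≠ RHS, so the equation does not hold at this point.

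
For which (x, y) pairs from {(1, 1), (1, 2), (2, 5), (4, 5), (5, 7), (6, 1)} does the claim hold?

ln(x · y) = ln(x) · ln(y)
Testing each pair:
(1, 1): LHS = 0, RHS = 0 → holds
(1, 2): LHS = ln(2) ≈ 0.6931, RHS = 0 → fails
(2, 5): LHS = ln(10) ≈ 2.303, RHS = ln(2)·ln(5) ≈ 1.116 → fails
(4, 5): LHS = ln(20) ≈ 2.996, RHS = ln(4)·ln(5) ≈ 2.231 → fails
(5, 7): LHS = ln(35) ≈ 3.555, RHS = ln(5)·ln(7) ≈ 3.132 → fails
(6, 1): LHS = ln(6) ≈ 1.792, RHS = 0 → fails

1 of 6 pairs satisfies the claim.

Answer: (1, 1)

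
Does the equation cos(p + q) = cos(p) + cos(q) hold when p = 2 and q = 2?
Substituting p = 2, q = 2:

LHS = cos(2 + 2) = cos(4) ≈ -0.6536
RHS = cos(2) + cos(2) = 2·cos(2) ≈ -0.8323

LHS ≠ RHS, so the equation does not hold at this point.

Answer: Fails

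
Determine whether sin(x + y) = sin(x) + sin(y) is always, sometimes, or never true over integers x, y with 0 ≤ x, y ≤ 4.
Sometimes true

It holds at (x, y) = (0, 3) (both sides equal sin(3) ≈ 0.1411), but fails at (x, y) = (3, 1) (LHS = sin(4) ≈ -0.7568, RHS = sin(3) + sin(1) ≈ 0.9826).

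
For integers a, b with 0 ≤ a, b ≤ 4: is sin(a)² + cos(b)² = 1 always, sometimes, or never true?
Sometimes true

It holds at (a, b) = (3, 3) (both sides equal 1), but fails at (a, b) = (1, 4) (LHS = cos(4)² + sin(1)² ≈ 1.135, RHS = 1).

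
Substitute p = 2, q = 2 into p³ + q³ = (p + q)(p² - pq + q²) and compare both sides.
LHS = 2³ + 2³ = 16
RHS = (2 + 2)(2² - 2·2 + 2²) = 16

LHS = RHS: the two sides agree.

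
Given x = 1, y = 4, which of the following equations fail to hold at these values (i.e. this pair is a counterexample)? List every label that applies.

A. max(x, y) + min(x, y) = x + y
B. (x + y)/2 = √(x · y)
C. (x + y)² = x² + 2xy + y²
Evaluating each claim at the given values:
A. LHS = 5, RHS = 5 → holds here (LHS = RHS)
B. LHS = 5/2, RHS = 2 → fails here (LHS ≠ RHS)
C. LHS = 25, RHS = 25 → holds here (LHS = RHS)

Answer: B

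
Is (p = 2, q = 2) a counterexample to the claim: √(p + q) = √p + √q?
Substituting p = 2, q = 2:
LHS = √(2 + 2) = 2
RHS = √2 + √2 = 2·√(2) ≈ 2.828

Since LHS ≠ RHS, this pair disproves the claim.

Answer: Yes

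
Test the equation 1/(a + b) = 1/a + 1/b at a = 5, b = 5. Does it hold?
Substituting a = 5, b = 5:

LHS = 1/(5 + 5) = 1/10
RHS = 1/5 + 1/5 = 2/5

LHS ≠ RHS, so the equation does not hold at this point.

Answer: Fails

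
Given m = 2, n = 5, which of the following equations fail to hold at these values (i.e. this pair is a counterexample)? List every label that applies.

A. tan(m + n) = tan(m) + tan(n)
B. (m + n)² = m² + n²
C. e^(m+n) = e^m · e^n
Evaluating each claim at the given values:
A. LHS = tan(7) ≈ 0.8714, RHS = tan(5) + tan(2) ≈ -5.566 → fails here (LHS ≠ RHS)
B. LHS = 49, RHS = 29 → fails here (LHS ≠ RHS)
C. LHS = e^7 ≈ 1097, RHS = e^7 ≈ 1097 → holds here (LHS = RHS)

Answer: A, B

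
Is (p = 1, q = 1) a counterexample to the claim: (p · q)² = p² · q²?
Substituting p = 1, q = 1:
LHS = (1 · 1)² = 1
RHS = 1² · 1² = 1

The sides agree, so this pair does not disprove the claim.

Answer: No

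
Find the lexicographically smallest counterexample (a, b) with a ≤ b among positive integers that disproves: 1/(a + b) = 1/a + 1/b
(a, b) = (1, 1)

Substituting (1, 1) into the claim:
LHS = 1/(1 + 1) = 1/2
RHS = 1/1 + 1/1 = 2

Since LHS ≠ RHS, this pair disproves the claim, and no lexicographically smaller pair (a ≤ b, positive integers) does.

For instance (3, 5) is also a counterexample (LHS = 1/8, RHS = 8/15), but it's lexicographically larger.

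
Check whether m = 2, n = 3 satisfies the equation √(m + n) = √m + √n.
Substituting m = 2, n = 3:

LHS = √(2 + 3) = √(5) ≈ 2.236
RHS = √2 + √3 = √(2) + √(3) ≈ 3.146

LHS ≠ RHS, so the equation does not hold at this point.

Answer: Fails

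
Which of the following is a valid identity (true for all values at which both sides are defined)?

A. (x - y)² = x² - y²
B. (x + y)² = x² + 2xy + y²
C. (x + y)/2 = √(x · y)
B

A: fails at (1, 2) — LHS = 1, RHS = -3.
B: holds — e.g. at (1, 3), both sides equal 16.
C: fails at (4, 5) — LHS = 9/2, RHS = 2·√(5) ≈ 4.472.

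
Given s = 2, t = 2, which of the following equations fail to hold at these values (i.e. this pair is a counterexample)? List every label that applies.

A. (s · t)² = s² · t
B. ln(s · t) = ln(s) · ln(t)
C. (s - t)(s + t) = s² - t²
A, B

Evaluating each claim at the given values:
A. LHS = 16, RHS = 8 → fails here (LHS ≠ RHS)
B. LHS = ln(4) ≈ 1.386, RHS = ln(2)² ≈ 0.4805 → fails here (LHS ≠ RHS)
C. LHS = 0, RHS = 0 → holds here (LHS = RHS)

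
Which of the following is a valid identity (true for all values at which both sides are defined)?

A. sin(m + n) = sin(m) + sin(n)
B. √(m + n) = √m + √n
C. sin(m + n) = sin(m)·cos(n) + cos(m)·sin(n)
A: fails at (5, 5) — LHS = sin(10) ≈ -0.544, RHS = 2·sin(5) ≈ -1.918.
B: fails at (5, 8) — LHS = √(13) ≈ 3.606, RHS = √(5) + 2·√(2) ≈ 5.064.
C: holds — e.g. at (4, 6), both sides equal sin(10) ≈ -0.544.

Answer: C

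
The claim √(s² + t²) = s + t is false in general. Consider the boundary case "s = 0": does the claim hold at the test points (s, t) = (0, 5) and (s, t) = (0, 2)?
At (0, 5): LHS = 5, RHS = 5 → equal
At (0, 2): LHS = 2, RHS = 2 → equal

So the claim does hold at both of these boundary points, even though it is not an identity.

Answer: Yes, holds at both test points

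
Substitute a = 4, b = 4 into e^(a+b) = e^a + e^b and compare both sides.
LHS = e^(4+4) = e^8 ≈ 2981
RHS = e^4 + e^4 = 2·e^4 ≈ 109.2

LHS ≠ RHS (they differ by about 2872), so the equation does not hold here.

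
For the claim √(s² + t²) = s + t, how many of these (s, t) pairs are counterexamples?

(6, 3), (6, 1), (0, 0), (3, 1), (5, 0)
3

Testing each pair:
(6, 3): LHS = 3·√(5) ≈ 6.708, RHS = 9 → counterexample
(6, 1): LHS = √(37) ≈ 6.083, RHS = 7 → counterexample
(0, 0): LHS = 0, RHS = 0 → satisfies claim
(3, 1): LHS = √(10) ≈ 3.162, RHS = 4 → counterexample
(5, 0): LHS = 5, RHS = 5 → satisfies claim

That makes 3 counterexamples.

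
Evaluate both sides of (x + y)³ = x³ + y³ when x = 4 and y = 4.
LHS = (4 + 4)³ = 512
RHS = 4³ + 4³ = 128

LHS ≠ RHS, so the equation does not hold here.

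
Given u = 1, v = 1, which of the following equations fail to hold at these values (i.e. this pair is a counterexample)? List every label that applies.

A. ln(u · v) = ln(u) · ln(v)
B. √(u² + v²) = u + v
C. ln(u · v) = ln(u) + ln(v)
B

Evaluating each claim at the given values:
A. LHS = 0, RHS = 0 → holds here (LHS = RHS)
B. LHS = √(2) ≈ 1.414, RHS = 2 → fails here (LHS ≠ RHS)
C. LHS = 0, RHS = 0 → holds here (LHS = RHS)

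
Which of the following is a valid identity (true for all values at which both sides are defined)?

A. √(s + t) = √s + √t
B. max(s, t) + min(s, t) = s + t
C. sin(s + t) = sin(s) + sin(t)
B

A: fails at (4, 6) — LHS = √(10) ≈ 3.162, RHS = 2 + √(6) ≈ 4.449.
B: holds — e.g. at (4, 5), both sides equal 9.
C: fails at (4, 4) — LHS = sin(8) ≈ 0.9894, RHS = 2·sin(4) ≈ -1.514.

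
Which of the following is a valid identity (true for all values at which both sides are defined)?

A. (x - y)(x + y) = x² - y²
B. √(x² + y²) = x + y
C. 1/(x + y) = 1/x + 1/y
A: holds — e.g. at (2, 3), both sides equal -5.
B: fails at (1, 1) — LHS = √(2) ≈ 1.414, RHS = 2.
C: fails at (3, 3) — LHS = 1/6, RHS = 2/3.

Answer: A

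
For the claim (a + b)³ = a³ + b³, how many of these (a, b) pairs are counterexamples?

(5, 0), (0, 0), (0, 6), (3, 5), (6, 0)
Testing each pair:
(5, 0): LHS = 125, RHS = 125 → satisfies claim
(0, 0): LHS = 0, RHS = 0 → satisfies claim
(0, 6): LHS = 216, RHS = 216 → satisfies claim
(3, 5): LHS = 512, RHS = 152 → counterexample
(6, 0): LHS = 216, RHS = 216 → satisfies claim

That makes 1 counterexample.

Answer: 1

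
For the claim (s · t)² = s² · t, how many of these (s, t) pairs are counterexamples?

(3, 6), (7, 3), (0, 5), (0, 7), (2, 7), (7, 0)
Testing each pair:
(3, 6): LHS = 324, RHS = 54 → counterexample
(7, 3): LHS = 441, RHS = 147 → counterexample
(0, 5): LHS = 0, RHS = 0 → satisfies claim
(0, 7): LHS = 0, RHS = 0 → satisfies claim
(2, 7): LHS = 196, RHS = 28 → counterexample
(7, 0): LHS = 0, RHS = 0 → satisfies claim

That makes 3 counterexamples.

Answer: 3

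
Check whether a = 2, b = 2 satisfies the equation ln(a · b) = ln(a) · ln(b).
Substituting a = 2, b = 2:

LHS = ln(2 · 2) = ln(4) ≈ 1.386
RHS = ln(2) · ln(2) = ln(2)² ≈ 0.4805

LHS ≠ RHS, so the equation does not hold at this point.

Answer: Fails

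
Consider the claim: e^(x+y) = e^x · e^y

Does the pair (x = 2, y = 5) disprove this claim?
No

Substituting x = 2, y = 5:
LHS = e^(2+5) = e^7 ≈ 1097
RHS = e^2 · e^5 = e^7 ≈ 1097

The sides agree, so this pair does not disprove the claim.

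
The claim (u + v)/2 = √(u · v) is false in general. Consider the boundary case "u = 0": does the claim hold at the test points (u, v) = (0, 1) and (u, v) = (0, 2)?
No, fails at both test points

At (0, 1): LHS = 1/2 ≠ RHS = 0
At (0, 2): LHS = 1 ≠ RHS = 0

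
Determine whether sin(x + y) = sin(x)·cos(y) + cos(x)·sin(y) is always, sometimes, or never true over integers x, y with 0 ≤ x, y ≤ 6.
Always true

The identity holds for every pair in the range. For instance at (x, y) = (1, 3): both sides equal sin(4) ≈ -0.7568.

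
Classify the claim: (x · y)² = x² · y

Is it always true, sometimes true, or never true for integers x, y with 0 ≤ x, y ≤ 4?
Sometimes true

It holds at (x, y) = (0, 0) (both sides equal 0), but fails at (x, y) = (3, 2) (LHS = 36, RHS = 18).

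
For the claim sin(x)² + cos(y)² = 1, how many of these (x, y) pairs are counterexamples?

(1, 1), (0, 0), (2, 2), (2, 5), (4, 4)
Testing each pair:
(1, 1): LHS = cos(1)² + sin(1)² = 1, RHS = 1 → satisfies claim
(0, 0): LHS = 1, RHS = 1 → satisfies claim
(2, 2): LHS = cos(2)² + sin(2)² = 1, RHS = 1 → satisfies claim
(2, 5): LHS = cos(5)² + sin(2)² ≈ 0.9073, RHS = 1 → counterexample
(4, 4): LHS = cos(4)² + sin(4)² = 1, RHS = 1 → satisfies claim

That makes 1 counterexample.

Answer: 1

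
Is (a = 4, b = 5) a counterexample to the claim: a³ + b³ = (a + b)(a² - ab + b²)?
No

Substituting a = 4, b = 5:
LHS = 4³ + 5³ = 189
RHS = (4 + 5)(4² - 4·5 + 5²) = 189

The sides agree, so this pair does not disprove the claim.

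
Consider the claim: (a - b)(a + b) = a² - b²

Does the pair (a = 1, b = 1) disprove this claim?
Substituting a = 1, b = 1:
LHS = (1 - 1)(1 + 1) = 0
RHS = 1² - 1² = 0

The sides agree, so this pair does not disprove the claim.

Answer: No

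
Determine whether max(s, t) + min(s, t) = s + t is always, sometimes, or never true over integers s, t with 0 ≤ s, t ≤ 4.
The identity holds for every pair in the range. For instance at (s, t) = (4, 4): both sides equal 8.

Answer: Always true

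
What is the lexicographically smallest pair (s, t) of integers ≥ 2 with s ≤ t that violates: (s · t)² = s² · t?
(s, t) = (2, 2)

Substituting (2, 2) into the claim:
LHS = (2 · 2)² = 16
RHS = 2² · 2 = 8

Since LHS ≠ RHS, this pair disproves the claim, and no lexicographically smaller pair (s ≤ t, integers ≥ 2) does.

For instance (6, 8) is also a counterexample (LHS = 2304, RHS = 288), but it's lexicographically larger.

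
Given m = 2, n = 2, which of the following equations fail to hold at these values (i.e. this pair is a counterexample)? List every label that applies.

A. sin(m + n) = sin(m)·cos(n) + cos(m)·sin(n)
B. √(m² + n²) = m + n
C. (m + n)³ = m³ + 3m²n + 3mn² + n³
B

Evaluating each claim at the given values:
A. LHS = sin(4) ≈ -0.7568, RHS = 2·sin(2)·cos(2) ≈ -0.7568 → holds here (LHS = RHS)
B. LHS = 2·√(2) ≈ 2.828, RHS = 4 → fails here (LHS ≠ RHS)
C. LHS = 64, RHS = 64 → holds here (LHS = RHS)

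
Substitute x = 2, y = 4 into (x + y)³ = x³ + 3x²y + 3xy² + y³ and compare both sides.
LHS = (2 + 4)³ = 216
RHS = 2³ + 3·2²·4 + 3·2·4² + 4³ = 216

LHS = RHS: the two sides agree.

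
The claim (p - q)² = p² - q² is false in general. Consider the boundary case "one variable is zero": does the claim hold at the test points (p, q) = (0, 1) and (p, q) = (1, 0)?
At (0, 1): LHS = 1 ≠ RHS = -1
At (1, 0): LHS = 1, RHS = 1 → equal

Answer: Only at (1, 0)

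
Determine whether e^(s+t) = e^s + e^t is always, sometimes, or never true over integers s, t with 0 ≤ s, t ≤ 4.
Never true

The claim fails for every pair in the range. For instance at (s, t) = (1, 1): LHS = e^2 ≈ 7.389, RHS = 2·e ≈ 5.437.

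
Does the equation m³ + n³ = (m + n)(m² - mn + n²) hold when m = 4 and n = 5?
Holds

Substituting m = 4, n = 5:

LHS = 4³ + 5³ = 189
RHS = (4 + 5)(4² - 4·5 + 5²) = 189

LHS = RHS, so the equation holds at this point.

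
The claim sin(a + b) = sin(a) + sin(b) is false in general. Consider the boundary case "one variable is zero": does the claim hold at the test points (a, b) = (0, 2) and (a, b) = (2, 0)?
At (0, 2): LHS = sin(2) ≈ 0.9093, RHS = sin(2) ≈ 0.9093 → equal
At (2, 0): LHS = sin(2) ≈ 0.9093, RHS = sin(2) ≈ 0.9093 → equal

So the claim does hold at both of these boundary points, even though it is not an identity.

Answer: Yes, holds at both test points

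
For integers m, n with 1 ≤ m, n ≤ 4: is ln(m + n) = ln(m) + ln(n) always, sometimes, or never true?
It holds at (m, n) = (2, 2) (both sides equal ln(4) ≈ 1.386), but fails at (m, n) = (3, 4) (LHS = ln(7) ≈ 1.946, RHS = ln(3) + ln(4) ≈ 2.485).

Answer: Sometimes true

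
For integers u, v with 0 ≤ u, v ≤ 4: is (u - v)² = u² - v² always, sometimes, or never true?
Sometimes true

It holds at (u, v) = (3, 3) (both sides equal 0), but fails at (u, v) = (4, 3) (LHS = 1, RHS = 7).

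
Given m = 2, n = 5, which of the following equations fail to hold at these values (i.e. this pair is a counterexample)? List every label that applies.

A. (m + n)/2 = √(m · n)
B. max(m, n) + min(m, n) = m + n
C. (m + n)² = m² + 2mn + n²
A

Evaluating each claim at the given values:
A. LHS = 7/2, RHS = √(10) ≈ 3.162 → fails here (LHS ≠ RHS)
B. LHS = 7, RHS = 7 → holds here (LHS = RHS)
C. LHS = 49, RHS = 49 → holds here (LHS = RHS)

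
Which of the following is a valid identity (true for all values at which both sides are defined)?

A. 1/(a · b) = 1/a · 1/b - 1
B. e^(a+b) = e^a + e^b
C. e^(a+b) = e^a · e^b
C

A: fails at (2, 5) — LHS = 1/10, RHS = -9/10.
B: fails at (4, 6) — LHS = e^10 ≈ 22026.5, RHS = e^4 + e^6 ≈ 458.
C: holds — e.g. at (1, 3), both sides equal e^4 ≈ 54.6.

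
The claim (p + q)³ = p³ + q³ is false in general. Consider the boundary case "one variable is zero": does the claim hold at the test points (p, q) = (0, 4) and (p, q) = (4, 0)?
Yes, holds at both test points

At (0, 4): LHS = 64, RHS = 64 → equal
At (4, 0): LHS = 64, RHS = 64 → equal

So the claim does hold at both of these boundary points, even though it is not an identity.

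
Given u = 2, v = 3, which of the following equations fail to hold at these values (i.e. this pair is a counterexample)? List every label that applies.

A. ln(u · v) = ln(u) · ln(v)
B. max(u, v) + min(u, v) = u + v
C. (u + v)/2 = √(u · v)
A, C

Evaluating each claim at the given values:
A. LHS = ln(6) ≈ 1.792, RHS = ln(2)·ln(3) ≈ 0.7615 → fails here (LHS ≠ RHS)
B. LHS = 5, RHS = 5 → holds here (LHS = RHS)
C. LHS = 5/2, RHS = √(6) ≈ 2.449 → fails here (LHS ≠ RHS)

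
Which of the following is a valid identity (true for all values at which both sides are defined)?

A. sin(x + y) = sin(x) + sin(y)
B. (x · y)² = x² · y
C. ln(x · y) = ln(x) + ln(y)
C

A: fails at (2, 2) — LHS = sin(4) ≈ -0.7568, RHS = 2·sin(2) ≈ 1.819.
B: fails at (2, 2) — LHS = 16, RHS = 8.
C: holds — e.g. at (5, 8), both sides equal ln(40) ≈ 3.689.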